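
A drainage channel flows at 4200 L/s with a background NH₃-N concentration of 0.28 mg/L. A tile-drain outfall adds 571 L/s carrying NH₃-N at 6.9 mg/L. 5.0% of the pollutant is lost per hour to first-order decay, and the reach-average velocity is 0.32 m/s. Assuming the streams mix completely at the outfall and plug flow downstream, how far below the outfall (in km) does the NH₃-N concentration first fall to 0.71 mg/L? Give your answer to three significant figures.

9.26 km

After mixing, C = (4200·0.2800 + 571.0·6.900) / 4771 = 5116/4771 = 1.072 mg/L.
5.0%/h lost → k = −ln(1 − 0.05) = 0.05129 h⁻¹.
Set 1.072·exp(−k·t) = 0.71 → t = ln(1.072/0.71)/k = 28940 s = 8.038 h.
Distance = v·t = 0.32·28940 = 9260 m = 9.260 km.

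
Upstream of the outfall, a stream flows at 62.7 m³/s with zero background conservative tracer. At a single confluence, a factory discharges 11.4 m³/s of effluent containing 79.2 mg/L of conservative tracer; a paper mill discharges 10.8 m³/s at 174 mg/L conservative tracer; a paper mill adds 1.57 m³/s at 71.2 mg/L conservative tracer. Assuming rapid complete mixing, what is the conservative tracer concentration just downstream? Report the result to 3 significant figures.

33.5 mg/L

Conservation of mass: C = (62.70·0 + 11.40·79.20 + 10.80·174.0 + 1.570·71.20) / 86.47 = 2894/86.47 = 33.47 mg/L.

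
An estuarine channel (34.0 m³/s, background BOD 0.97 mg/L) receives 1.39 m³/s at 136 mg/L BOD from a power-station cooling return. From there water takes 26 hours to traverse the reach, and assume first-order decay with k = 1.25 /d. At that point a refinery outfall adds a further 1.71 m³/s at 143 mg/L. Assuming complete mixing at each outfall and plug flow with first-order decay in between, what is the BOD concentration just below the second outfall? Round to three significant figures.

8.14 mg/L

Flow-weighted average: C = (34.00·0.9700 + 1.390·136.0) / 35.39 = 222.0/35.39 = 6.274 mg/L; combined flow 35.39 m³/s.
Decay over the reach: 6.274·exp(−kt) = 6.274·0.2582 = 1.620 mg/L.
At the second outfall, C = (35.39·1.620 + 1.710·143.0) / (35.39 + 1.710) = 8.136 mg/L.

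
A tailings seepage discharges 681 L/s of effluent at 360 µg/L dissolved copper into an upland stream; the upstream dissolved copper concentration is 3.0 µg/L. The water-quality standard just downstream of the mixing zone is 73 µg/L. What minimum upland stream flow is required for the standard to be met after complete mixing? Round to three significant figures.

Set C_mix = 73: (Q·3.000 + 681.0·360.0) / (Q + 681.0) = 73
→ Q = 681.0·(360.0 − 73)/(73 − 3.000) = 2792 L/s.

2790 L/s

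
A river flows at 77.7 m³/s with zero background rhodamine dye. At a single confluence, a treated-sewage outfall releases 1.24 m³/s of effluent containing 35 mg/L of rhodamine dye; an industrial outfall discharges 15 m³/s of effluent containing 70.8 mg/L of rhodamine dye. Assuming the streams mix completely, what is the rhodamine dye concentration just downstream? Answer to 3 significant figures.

Mixed concentration C = ΣQC/ΣQ = (77.70·0 + 1.240·35.00 + 15.00·70.80) / 93.94 = 1105/93.94 = 11.77 mg/L.

11.8 mg/L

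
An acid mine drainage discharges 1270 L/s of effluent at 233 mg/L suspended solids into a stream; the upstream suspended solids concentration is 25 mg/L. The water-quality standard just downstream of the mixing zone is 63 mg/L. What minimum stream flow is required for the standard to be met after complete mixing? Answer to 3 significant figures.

Set C_mix = 63: (Q·25.00 + 1270·233.0) / (Q + 1270) = 63
→ Q = 1270·(233.0 − 63)/(63 − 25.00) = 5682 L/s.

5680 L/s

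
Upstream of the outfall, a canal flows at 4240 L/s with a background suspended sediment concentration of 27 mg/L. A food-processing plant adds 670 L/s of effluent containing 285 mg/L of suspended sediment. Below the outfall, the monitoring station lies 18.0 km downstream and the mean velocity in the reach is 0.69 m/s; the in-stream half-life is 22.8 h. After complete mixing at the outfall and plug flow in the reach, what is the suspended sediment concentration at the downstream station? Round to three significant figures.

Flow-weighted average: C = (4240·27.00 + 670.0·285.0) / 4910 = 305400/4910 = 62.21 mg/L.
Travel time t = 18.0·1000 / 0.69 = 26090 s = 7.246 h.
Half-life 22.8 h → k = ln 2 / 22.8 = 0.03040 h⁻¹ = 0.7296 d⁻¹.
Decay over the reach: 62.21·exp(−kt) = 62.21·0.8023 = 49.91 mg/L.

49.9 mg/L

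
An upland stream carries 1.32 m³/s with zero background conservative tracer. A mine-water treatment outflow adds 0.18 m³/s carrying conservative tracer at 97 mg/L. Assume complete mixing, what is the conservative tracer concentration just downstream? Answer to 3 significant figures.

11.6 mg/L

Mass balance: C = (1.320·0 + 0.1800·97.00) / 1.500 = 17.46/1.500 = 11.64 mg/L.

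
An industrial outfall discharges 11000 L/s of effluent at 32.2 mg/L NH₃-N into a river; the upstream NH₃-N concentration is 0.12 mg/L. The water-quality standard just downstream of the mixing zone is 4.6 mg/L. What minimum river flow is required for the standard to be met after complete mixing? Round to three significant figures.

67800 L/s

Set C_mix = 4.6: (Q·0.1200 + 11000·32.20) / (Q + 11000) = 4.6
→ Q = 11000·(32.20 − 4.6)/(4.6 − 0.1200) = 67770 L/s.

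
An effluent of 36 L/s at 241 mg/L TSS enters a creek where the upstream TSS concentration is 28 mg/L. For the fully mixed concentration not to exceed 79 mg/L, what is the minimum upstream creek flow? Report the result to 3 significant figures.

114 L/s

Set C_mix = 79: (Q·28.00 + 36.00·241.0) / (Q + 36.00) = 79
→ Q = 36.00·(241.0 − 79)/(79 − 28.00) = 114.4 L/s.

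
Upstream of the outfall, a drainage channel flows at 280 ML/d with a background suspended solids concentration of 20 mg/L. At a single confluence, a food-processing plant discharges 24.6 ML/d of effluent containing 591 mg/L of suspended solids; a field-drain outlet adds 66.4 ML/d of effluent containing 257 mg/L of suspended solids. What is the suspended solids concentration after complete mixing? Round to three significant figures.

100 mg/L

Mass balance: C = (280.0·20.00 + 24.60·591.0 + 66.40·257.0) / 371.0 = 37200/371.0 = 100.3 mg/L.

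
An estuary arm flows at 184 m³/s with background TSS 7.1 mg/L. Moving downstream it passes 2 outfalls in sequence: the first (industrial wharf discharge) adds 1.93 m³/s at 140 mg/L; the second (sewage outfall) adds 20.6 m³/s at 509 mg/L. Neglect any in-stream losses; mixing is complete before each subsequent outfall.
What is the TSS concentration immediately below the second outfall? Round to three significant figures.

58.4 mg/L

Outfall 1: combined Q = 185.9 m³/s; C = (184.0·7.100 + 1.930·140.0)/185.9 = 8.480 mg/L.
Outfall 2: combined Q = 206.5 m³/s; C = (185.9·8.480 + 20.60·509.0)/206.5 = 58.40 mg/L.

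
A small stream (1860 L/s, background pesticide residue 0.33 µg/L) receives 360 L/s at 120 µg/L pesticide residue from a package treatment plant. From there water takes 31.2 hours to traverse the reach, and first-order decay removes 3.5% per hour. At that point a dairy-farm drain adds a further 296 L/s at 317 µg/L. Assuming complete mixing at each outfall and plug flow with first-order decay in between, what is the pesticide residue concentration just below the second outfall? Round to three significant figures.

Flow-weighted average: C = (1860·0.3300 + 360.0·120.0) / 2220 = 43810/2220 = 19.74 µg/L; combined flow 2220 L/s.
3.5%/h lost → k = −ln(1 − 0.035) = 0.03563 h⁻¹.
First-order decay: C = 19.74·exp(−k·t) = 19.74·0.3290 = 6.494 µg/L.
At the second outfall, C = (2220·6.494 + 296.0·317.0) / (2220 + 296.0) = 43.02 µg/L.

43.0 µg/L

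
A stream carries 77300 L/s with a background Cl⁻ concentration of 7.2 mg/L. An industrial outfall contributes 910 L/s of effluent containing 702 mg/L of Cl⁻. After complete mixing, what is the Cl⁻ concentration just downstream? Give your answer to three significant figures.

15.3 mg/L

After mixing, C = (77300·7.200 + 910.0·702.0) / 78210 = 1195000/78210 = 15.28 mg/L.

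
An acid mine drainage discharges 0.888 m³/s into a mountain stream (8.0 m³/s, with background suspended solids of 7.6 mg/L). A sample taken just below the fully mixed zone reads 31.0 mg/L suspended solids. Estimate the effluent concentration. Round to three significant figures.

242 mg/L

Mass balance: 8.000·7.600 + 0.8880·Cₑ = 8.888·31.00
→ Cₑ = (8.888·31.00 − 8.000·7.600) / 0.8880 = 241.8 mg/L.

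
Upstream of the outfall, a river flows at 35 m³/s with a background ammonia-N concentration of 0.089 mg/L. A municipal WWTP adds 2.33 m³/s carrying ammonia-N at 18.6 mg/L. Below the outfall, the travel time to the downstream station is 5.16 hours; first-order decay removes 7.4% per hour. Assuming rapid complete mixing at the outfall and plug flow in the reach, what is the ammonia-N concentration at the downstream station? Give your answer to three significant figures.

Mass balance: C = (35.00·0.08900 + 2.330·18.60) / 37.33 = 46.45/37.33 = 1.244 mg/L.
7.4%/h lost → k = −ln(1 − 0.074) = 0.07688 h⁻¹.
Decay over the reach: 1.244·exp(−kt) = 1.244·0.6725 = 0.8369 mg/L.

0.837 mg/L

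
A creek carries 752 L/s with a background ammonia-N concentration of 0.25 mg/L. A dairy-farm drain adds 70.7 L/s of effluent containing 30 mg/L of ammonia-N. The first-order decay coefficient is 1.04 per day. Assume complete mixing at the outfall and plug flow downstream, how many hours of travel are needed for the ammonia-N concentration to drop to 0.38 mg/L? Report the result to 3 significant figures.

46.1 h

Mass balance: C = (752.0·0.2500 + 70.70·30.00) / 822.7 = 2309/822.7 = 2.807 mg/L.
2.807·exp(−k·t) = 0.38 → t = ln(2.807/0.38)/k = 166100 s = 46.14 h.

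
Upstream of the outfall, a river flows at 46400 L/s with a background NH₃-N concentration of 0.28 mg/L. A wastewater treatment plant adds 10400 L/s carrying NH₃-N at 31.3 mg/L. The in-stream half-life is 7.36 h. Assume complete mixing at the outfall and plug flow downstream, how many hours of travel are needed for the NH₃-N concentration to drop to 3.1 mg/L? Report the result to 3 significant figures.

6.94 h

Conservation of mass: C = (46400·0.2800 + 10400·31.30) / 56800 = 338500/56800 = 5.960 mg/L.
Half-life 7.36 h → k = ln 2 / 7.36 = 0.09418 h⁻¹ = 2.260 d⁻¹.
5.960·exp(−k·t) = 3.1 → t = ln(5.960/3.1)/k = 24990 s = 6.940 h.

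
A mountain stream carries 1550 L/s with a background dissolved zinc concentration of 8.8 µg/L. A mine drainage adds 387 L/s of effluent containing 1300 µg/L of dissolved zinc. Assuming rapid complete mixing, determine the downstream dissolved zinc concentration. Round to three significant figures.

Mass balance: C = (1550·8.800 + 387.0·1300) / 1937 = 516700/1937 = 266.8 µg/L.

267 µg/L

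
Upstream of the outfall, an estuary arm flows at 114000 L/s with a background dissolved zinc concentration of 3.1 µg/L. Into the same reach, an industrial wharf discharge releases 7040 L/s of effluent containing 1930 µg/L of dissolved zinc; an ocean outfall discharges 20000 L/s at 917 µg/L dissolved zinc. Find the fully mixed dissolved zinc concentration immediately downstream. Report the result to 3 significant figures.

Mass balance: C = (114000·3.100 + 7040·1930 + 20000·917.0) / 141000 = 32280000/141000 = 228.9 µg/L.

229 µg/L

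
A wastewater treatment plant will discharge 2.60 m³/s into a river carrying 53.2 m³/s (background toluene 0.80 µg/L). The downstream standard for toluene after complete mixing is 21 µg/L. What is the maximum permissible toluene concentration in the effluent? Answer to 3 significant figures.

At the limit, (Qr·Cr + Qe·Cₑ)/(Qr + Qe) = 21:
Cₑ = (55.80·21 − 53.20·0.8000) / 2.600 = 434.3 µg/L.

434 µg/L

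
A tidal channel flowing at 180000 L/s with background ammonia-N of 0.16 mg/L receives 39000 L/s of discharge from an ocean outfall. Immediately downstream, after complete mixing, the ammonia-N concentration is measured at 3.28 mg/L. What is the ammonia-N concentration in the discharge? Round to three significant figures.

Mass balance: 180000·0.1600 + 39000·Cₑ = 219000·3.280
→ Cₑ = (219000·3.280 − 180000·0.1600) / 39000 = 17.68 mg/L.

17.7 mg/L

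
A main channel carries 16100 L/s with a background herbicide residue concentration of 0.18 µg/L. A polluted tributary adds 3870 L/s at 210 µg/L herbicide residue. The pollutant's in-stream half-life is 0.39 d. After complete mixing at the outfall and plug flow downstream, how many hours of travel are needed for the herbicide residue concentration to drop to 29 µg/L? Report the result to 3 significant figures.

Mass balance: C = (16100·0.1800 + 3870·210.0) / 19970 = 815600/19970 = 40.84 µg/L.
Half-life 0.39 d → k = ln 2 / 0.39 = 1.777 d⁻¹.
40.84·exp(−k·t) = 29 → t = ln(40.84/29)/k = 16640 s = 4.624 h.

4.62 h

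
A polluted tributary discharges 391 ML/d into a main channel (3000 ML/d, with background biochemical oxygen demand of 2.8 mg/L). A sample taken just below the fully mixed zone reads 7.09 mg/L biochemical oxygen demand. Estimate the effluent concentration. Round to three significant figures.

40.0 mg/L

Mass balance: 3000·2.800 + 391.0·Cₑ = 3391·7.090
→ Cₑ = (3391·7.090 − 3000·2.800) / 391.0 = 40.01 mg/L.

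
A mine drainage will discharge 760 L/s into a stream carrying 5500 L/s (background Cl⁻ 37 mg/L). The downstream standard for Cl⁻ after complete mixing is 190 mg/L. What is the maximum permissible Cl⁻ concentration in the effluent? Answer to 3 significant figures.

1300 mg/L

At the limit, (Qr·Cr + Qe·Cₑ)/(Qr + Qe) = 190:
Cₑ = (6260·190 − 5500·37.00) / 760.0 = 1297 mg/L.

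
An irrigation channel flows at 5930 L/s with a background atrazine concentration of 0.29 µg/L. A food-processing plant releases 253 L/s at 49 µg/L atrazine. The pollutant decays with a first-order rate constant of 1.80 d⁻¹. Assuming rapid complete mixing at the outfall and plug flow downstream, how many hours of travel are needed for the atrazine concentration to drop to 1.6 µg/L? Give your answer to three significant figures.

4.74 h

Flow-weighted average: C = (5930·0.2900 + 253.0·49.00) / 6183 = 14120/6183 = 2.283 µg/L.
2.283·exp(−k·t) = 1.6 → t = ln(2.283/1.6)/k = 17070 s = 4.741 h.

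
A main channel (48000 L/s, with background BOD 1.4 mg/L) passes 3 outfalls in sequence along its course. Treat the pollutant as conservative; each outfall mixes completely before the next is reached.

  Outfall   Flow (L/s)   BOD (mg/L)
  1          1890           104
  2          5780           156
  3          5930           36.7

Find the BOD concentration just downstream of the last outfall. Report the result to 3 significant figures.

Below outfall 1: Q → 49890 L/s, C = (48000·1.400 + 1890·104.0)/49890 = 5.287 mg/L.
Below outfall 2: Q → 55670 L/s, C = (49890·5.287 + 5780·156.0)/55670 = 20.93 mg/L.
Below outfall 3: Q → 61600 L/s, C = (55670·20.93 + 5930·36.70)/61600 = 22.45 mg/L.

22.5 mg/L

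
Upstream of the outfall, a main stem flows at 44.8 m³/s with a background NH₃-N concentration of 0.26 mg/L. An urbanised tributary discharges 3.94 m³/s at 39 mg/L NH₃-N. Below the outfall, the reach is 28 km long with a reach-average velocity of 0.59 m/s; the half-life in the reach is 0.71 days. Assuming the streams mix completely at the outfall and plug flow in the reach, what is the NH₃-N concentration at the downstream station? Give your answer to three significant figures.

1.98 mg/L

Mass balance: C = (44.80·0.2600 + 3.940·39.00) / 48.74 = 165.3/48.74 = 3.392 mg/L.
Travel time t = 28·1000 / 0.59 = 47460 s = 13.18 h.
Half-life 0.71 d → k = ln 2 / 0.71 = 0.9763 d⁻¹.
First-order decay: C = 3.392·exp(−k·t) = 3.392·0.5849 = 1.984 mg/L.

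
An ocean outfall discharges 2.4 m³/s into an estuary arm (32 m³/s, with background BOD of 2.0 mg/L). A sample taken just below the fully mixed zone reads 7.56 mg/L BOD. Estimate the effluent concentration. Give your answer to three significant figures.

Mass balance: 32.00·2.000 + 2.400·Cₑ = 34.40·7.560
→ Cₑ = (34.40·7.560 − 32.00·2.000) / 2.400 = 81.69 mg/L.

81.7 mg/L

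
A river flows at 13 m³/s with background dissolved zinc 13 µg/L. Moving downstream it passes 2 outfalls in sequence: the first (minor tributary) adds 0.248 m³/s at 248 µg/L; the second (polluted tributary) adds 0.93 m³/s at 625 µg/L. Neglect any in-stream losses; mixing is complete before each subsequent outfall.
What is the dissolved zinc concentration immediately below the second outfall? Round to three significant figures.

Below outfall 1: Q → 13.25 m³/s, C = (13.00·13.00 + 0.2480·248.0)/13.25 = 17.40 µg/L.
Below outfall 2: Q → 14.18 m³/s, C = (13.25·17.40 + 0.9300·625.0)/14.18 = 57.25 µg/L.

57.3 µg/L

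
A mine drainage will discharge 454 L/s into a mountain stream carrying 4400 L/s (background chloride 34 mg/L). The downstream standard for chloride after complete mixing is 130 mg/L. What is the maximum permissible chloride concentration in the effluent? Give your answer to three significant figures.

At the limit, (Qr·Cr + Qe·Cₑ)/(Qr + Qe) = 130:
Cₑ = (4854·130 − 4400·34.00) / 454.0 = 1060 mg/L.

1060 mg/L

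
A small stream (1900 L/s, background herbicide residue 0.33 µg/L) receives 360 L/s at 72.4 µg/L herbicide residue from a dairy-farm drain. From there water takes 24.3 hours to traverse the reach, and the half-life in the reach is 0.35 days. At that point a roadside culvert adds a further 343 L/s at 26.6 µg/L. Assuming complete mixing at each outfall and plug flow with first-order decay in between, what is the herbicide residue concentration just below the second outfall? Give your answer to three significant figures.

4.89 µg/L

After mixing, C = (1900·0.3300 + 360.0·72.40) / 2260 = 26690/2260 = 11.81 µg/L; combined flow 2260 L/s.
Half-life 0.35 d → k = ln 2 / 0.35 = 1.980 d⁻¹.
After decay, C = 11.81 × e^(−kt) = 11.81 × 0.1346 = 1.590 µg/L.
At the second outfall, C = (2260·1.590 + 343.0·26.60) / (2260 + 343.0) = 4.886 µg/L.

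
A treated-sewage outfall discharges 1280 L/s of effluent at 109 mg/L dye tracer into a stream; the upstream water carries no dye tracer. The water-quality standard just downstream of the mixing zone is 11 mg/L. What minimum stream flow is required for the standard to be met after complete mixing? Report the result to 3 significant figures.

Set C_mix = 11: (Q·0 + 1280·109.0) / (Q + 1280) = 11
→ Q = 1280·(109.0 − 11)/(11 − 0) = 11400 L/s.

11400 L/s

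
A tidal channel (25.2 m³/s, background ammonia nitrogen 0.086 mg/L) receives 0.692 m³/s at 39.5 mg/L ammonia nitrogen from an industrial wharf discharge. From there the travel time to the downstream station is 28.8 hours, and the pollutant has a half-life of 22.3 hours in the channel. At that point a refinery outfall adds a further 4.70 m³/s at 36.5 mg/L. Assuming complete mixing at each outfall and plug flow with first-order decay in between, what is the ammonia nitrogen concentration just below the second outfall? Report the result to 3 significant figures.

Mixed concentration C = ΣQC/ΣQ = (25.20·0.08600 + 0.6920·39.50) / 25.89 = 29.50/25.89 = 1.139 mg/L; combined flow 25.89 m³/s.
Half-life 22.3 h → k = ln 2 / 22.3 = 0.03108 h⁻¹ = 0.7460 d⁻¹.
First-order decay: C = 1.139·exp(−k·t) = 1.139·0.4085 = 0.4655 mg/L.
Second outfall: C = (25.89·0.4655 + 4.700·36.50)/30.59 = 6.002 mg/L.

6.00 mg/L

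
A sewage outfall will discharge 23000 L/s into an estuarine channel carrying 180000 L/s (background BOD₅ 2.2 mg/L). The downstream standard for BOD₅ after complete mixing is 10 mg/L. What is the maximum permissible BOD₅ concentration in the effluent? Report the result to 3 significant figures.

At the limit, (Qr·Cr + Qe·Cₑ)/(Qr + Qe) = 10:
Cₑ = (203000·10 − 180000·2.200) / 23000 = 71.04 mg/L.

71.0 mg/L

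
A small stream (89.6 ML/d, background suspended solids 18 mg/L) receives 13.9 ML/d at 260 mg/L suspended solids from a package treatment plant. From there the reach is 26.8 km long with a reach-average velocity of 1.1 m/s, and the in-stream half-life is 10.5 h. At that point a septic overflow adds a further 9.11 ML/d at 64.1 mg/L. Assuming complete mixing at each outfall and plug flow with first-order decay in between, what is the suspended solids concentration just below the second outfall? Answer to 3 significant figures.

34.9 mg/L

Mixed concentration C = ΣQC/ΣQ = (89.60·18.00 + 13.90·260.0) / 103.5 = 5227/103.5 = 50.50 mg/L; combined flow 103.5 ML/d.
Travel time t = 26.8·1000 / 1.1 = 24360 s = 6.768 h.
Half-life 10.5 h → k = ln 2 / 10.5 = 0.06601 h⁻¹ = 1.584 d⁻¹.
Applying C = C₀e^(−kt): 50.50 × 0.6397 = 32.30 mg/L.
Second outfall: C = (103.5·32.30 + 9.110·64.10)/112.6 = 34.88 mg/L.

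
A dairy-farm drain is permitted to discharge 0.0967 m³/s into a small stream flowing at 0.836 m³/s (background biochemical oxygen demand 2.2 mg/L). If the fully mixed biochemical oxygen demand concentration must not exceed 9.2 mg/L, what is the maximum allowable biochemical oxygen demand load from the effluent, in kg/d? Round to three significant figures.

582 kg/d

Mass balance at the limit: 0.8360·2.200 + 0.09670·Cₑ = 0.9327·9.2 → Cₑ = 69.72 mg/L.
Load = 0.09670 m³/s × 69.72 g/m³ × 86 400 s/d = 582.5 kg/d.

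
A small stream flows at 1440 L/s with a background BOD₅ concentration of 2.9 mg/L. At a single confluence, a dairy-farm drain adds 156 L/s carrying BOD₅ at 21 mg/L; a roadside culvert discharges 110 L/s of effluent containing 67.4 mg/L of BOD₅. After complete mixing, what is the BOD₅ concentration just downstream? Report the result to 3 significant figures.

After mixing, C = (1440·2.900 + 156.0·21.00 + 110.0·67.40) / 1706 = 14870/1706 = 8.714 mg/L.

8.71 mg/L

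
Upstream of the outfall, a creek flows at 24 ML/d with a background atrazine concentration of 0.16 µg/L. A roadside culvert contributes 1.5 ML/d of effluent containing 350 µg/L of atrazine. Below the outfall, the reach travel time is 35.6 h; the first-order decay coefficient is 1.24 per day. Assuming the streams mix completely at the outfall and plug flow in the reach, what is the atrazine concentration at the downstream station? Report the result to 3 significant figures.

Mass balance: C = (24.00·0.1600 + 1.500·350.0) / 25.50 = 528.8/25.50 = 20.74 µg/L.
After decay, C = 20.74 × e^(−kt) = 20.74 × 0.1589 = 3.296 µg/L.

3.30 µg/L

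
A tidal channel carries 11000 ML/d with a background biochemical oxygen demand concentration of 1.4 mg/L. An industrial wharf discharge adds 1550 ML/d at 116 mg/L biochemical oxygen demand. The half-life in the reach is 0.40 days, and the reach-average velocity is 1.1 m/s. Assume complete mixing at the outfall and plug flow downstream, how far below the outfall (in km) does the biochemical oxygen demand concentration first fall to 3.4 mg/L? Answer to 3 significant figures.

83.4 km

Conservation of mass: C = (11000·1.400 + 1550·116.0) / 12550 = 195200/12550 = 15.55 mg/L.
Half-life 0.40 d → k = ln 2 / 0.40 = 1.733 d⁻¹.
Set 15.55·exp(−k·t) = 3.4 → t = ln(15.55/3.4)/k = 75810 s = 21.06 h.
Distance = v·t = 1.1·75810 = 83390 m = 83.39 km.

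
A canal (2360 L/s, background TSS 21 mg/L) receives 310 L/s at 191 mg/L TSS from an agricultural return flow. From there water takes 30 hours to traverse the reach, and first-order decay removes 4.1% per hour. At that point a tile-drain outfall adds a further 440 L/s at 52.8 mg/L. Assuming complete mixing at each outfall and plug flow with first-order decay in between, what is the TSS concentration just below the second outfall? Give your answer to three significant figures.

Conservation of mass: C = (2360·21.00 + 310.0·191.0) / 2670 = 108800/2670 = 40.74 mg/L; combined flow 2670 L/s.
4.1%/h lost → k = −ln(1 − 0.041) = 0.04186 h⁻¹.
After decay, C = 40.74 × e^(−kt) = 40.74 × 0.2848 = 11.60 mg/L.
Second outfall: C = (2670·11.60 + 440.0·52.80)/3110 = 17.43 mg/L.

17.4 mg/L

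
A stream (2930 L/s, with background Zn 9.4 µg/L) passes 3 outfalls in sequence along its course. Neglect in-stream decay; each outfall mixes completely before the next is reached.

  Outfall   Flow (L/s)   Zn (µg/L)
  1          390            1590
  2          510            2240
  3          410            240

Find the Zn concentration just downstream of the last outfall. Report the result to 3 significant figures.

Outfall 1: combined Q = 3320 L/s; C = (2930·9.400 + 390.0·1590)/3320 = 195.1 µg/L.
Outfall 2: combined Q = 3830 L/s; C = (3320·195.1 + 510.0·2240)/3830 = 467.4 µg/L.
Outfall 3: combined Q = 4240 L/s; C = (3830·467.4 + 410.0·240.0)/4240 = 445.4 µg/L.

445 µg/L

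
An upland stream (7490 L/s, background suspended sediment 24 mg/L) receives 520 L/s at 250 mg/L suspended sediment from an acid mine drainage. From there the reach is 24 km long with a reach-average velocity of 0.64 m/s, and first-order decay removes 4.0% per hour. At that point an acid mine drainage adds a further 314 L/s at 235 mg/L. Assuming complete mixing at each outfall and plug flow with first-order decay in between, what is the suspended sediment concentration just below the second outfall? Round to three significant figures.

After mixing, C = (7490·24.00 + 520.0·250.0) / 8010 = 309800/8010 = 38.67 mg/L; combined flow 8010 L/s.
Travel time t = 24·1000 / 0.64 = 37500 s = 10.42 h.
4.0%/h lost → k = −ln(1 − 0.04) = 0.04082 h⁻¹.
After decay, C = 38.67 × e^(−kt) = 38.67 × 0.6536 = 25.28 mg/L.
At the second outfall, C = (8010·25.28 + 314.0·235.0) / (8010 + 314.0) = 33.19 mg/L.

33.2 mg/L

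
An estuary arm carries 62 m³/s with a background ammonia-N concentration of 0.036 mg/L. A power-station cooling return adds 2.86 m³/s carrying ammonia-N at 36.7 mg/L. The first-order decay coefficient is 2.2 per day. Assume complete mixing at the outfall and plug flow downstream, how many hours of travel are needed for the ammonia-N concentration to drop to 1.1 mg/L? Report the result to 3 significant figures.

4.44 h

Mass balance: C = (62.00·0.03600 + 2.860·36.70) / 64.86 = 107.2/64.86 = 1.653 mg/L.
1.653·exp(−k·t) = 1.1 → t = ln(1.653/1.1)/k = 15990 s = 4.441 h.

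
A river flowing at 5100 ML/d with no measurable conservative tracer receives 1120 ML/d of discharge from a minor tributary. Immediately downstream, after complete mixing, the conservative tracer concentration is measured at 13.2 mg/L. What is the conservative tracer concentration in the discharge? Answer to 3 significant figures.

Mass balance: 5100·0 + 1120·Cₑ = 6220·13.20
→ Cₑ = (6220·13.20 − 5100·0) / 1120 = 73.31 mg/L.

73.3 mg/L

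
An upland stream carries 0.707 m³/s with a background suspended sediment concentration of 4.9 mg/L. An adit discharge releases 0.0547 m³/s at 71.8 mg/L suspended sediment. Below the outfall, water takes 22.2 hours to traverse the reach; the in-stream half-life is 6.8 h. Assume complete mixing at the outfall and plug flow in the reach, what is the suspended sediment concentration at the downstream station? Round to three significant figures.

Mixed concentration C = ΣQC/ΣQ = (0.7070·4.900 + 0.05470·71.80) / 0.7617 = 7.392/0.7617 = 9.704 mg/L.
Half-life 6.8 h → k = ln 2 / 6.8 = 0.1019 h⁻¹ = 2.446 d⁻¹.
First-order decay: C = 9.704·exp(−k·t) = 9.704·0.1040 = 1.010 mg/L.

1.01 mg/L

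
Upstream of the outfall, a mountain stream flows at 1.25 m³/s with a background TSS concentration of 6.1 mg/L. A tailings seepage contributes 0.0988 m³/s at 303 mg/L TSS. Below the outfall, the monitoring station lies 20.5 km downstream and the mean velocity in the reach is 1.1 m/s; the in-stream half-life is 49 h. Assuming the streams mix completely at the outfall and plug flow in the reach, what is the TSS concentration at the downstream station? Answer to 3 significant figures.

Mixed concentration C = ΣQC/ΣQ = (1.250·6.100 + 0.09880·303.0) / 1.349 = 37.56/1.349 = 27.85 mg/L.
Travel time t = 20.5·1000 / 1.1 = 18640 s = 5.177 h.
Half-life 49 h → k = ln 2 / 49 = 0.01415 h⁻¹ = 0.3395 d⁻¹.
First-order decay: C = 27.85·exp(−k·t) = 27.85·0.9294 = 25.88 mg/L.

25.9 mg/L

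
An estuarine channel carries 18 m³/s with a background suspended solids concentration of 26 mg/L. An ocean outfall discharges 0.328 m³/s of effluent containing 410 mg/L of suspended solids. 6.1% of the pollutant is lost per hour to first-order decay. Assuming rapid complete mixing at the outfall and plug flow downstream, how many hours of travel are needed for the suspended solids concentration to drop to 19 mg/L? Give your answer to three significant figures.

8.71 h

Mixed concentration C = ΣQC/ΣQ = (18.00·26.00 + 0.3280·410.0) / 18.33 = 602.5/18.33 = 32.87 mg/L.
6.1%/h lost → k = −ln(1 − 0.061) = 0.06294 h⁻¹.
32.87·exp(−k·t) = 19 → t = ln(32.87/19)/k = 31350 s = 8.710 h.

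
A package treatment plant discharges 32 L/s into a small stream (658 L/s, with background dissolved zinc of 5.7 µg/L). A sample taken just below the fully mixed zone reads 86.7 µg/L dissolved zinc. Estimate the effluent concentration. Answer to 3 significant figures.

Mass balance: 658.0·5.700 + 32.00·Cₑ = 690.0·86.70
→ Cₑ = (690.0·86.70 − 658.0·5.700) / 32.00 = 1752 µg/L.

1750 µg/L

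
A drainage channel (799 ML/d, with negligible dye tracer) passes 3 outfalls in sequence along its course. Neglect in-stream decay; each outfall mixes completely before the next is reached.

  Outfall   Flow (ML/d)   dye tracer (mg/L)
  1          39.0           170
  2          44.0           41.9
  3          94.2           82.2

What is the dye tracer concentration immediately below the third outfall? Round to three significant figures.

16.6 mg/L

Below outfall 1: Q → 838.0 ML/d, C = (799.0·0 + 39.00·170.0)/838.0 = 7.912 mg/L.
Below outfall 2: Q → 882.0 ML/d, C = (838.0·7.912 + 44.00·41.90)/882.0 = 9.607 mg/L.
Below outfall 3: Q → 976.2 ML/d, C = (882.0·9.607 + 94.20·82.20)/976.2 = 16.61 mg/L.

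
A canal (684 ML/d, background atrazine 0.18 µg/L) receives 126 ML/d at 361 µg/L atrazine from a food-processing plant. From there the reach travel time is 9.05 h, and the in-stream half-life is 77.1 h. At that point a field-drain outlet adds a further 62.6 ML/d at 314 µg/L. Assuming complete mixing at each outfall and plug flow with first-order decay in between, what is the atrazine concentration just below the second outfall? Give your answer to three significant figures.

Mass balance: C = (684.0·0.1800 + 126.0·361.0) / 810.0 = 45610/810.0 = 56.31 µg/L; combined flow 810.0 ML/d.
Half-life 77.1 h → k = ln 2 / 77.1 = 0.008990 h⁻¹ = 0.2158 d⁻¹.
First-order decay: C = 56.31·exp(−k·t) = 56.31·0.9219 = 51.91 µg/L.
Second outfall: C = (810.0·51.91 + 62.60·314.0)/872.6 = 70.71 µg/L.

70.7 µg/L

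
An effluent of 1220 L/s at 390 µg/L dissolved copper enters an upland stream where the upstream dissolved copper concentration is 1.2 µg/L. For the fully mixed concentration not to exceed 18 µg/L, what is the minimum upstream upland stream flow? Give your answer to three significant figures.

27000 L/s

Set C_mix = 18: (Q·1.200 + 1220·390.0) / (Q + 1220) = 18
→ Q = 1220·(390.0 − 18)/(18 − 1.200) = 27010 L/s.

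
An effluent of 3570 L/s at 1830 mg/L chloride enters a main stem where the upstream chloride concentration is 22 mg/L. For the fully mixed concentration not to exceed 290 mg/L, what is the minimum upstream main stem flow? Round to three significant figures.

Set C_mix = 290: (Q·22.00 + 3570·1830) / (Q + 3570) = 290
→ Q = 3570·(1830 − 290)/(290 − 22.00) = 20510 L/s.

20500 L/s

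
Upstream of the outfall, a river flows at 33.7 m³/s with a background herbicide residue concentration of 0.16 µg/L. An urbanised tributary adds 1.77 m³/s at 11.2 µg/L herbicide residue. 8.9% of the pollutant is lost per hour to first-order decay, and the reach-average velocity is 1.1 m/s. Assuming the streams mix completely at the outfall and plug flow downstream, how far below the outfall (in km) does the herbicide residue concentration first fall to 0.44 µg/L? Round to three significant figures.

20.4 km

Mass balance: C = (33.70·0.1600 + 1.770·11.20) / 35.47 = 25.22/35.47 = 0.7109 µg/L.
8.9%/h lost → k = −ln(1 − 0.089) = 0.09321 h⁻¹.
Set 0.7109·exp(−k·t) = 0.44 → t = ln(0.7109/0.44)/k = 18530 s = 5.147 h.
Distance = v·t = 1.1·18530 = 20380 m = 20.38 km.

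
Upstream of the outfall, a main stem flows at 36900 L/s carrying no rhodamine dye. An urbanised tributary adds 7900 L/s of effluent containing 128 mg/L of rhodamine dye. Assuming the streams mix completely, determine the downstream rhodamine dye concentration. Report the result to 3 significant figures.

Mass balance: C = (36900·0 + 7900·128.0) / 44800 = 1011000/44800 = 22.57 mg/L.

22.6 mg/L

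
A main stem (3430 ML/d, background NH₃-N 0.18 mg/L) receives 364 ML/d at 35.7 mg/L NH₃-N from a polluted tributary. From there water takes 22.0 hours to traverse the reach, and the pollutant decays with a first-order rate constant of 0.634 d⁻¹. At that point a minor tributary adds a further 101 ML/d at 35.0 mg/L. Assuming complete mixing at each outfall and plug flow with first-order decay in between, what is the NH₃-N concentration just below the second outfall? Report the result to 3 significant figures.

2.86 mg/L

Flow-weighted average: C = (3430·0.1800 + 364.0·35.70) / 3794 = 13610/3794 = 3.588 mg/L; combined flow 3794 ML/d.
After decay, C = 3.588 × e^(−kt) = 3.588 × 0.5592 = 2.006 mg/L.
Second outfall: C = (3794·2.006 + 101.0·35.00)/3895 = 2.862 mg/L.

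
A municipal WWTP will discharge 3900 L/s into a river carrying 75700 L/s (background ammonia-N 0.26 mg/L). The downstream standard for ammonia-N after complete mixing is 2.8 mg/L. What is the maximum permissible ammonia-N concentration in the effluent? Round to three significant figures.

At the limit, (Qr·Cr + Qe·Cₑ)/(Qr + Qe) = 2.8:
Cₑ = (79600·2.8 − 75700·0.2600) / 3900 = 52.10 mg/L.

52.1 mg/L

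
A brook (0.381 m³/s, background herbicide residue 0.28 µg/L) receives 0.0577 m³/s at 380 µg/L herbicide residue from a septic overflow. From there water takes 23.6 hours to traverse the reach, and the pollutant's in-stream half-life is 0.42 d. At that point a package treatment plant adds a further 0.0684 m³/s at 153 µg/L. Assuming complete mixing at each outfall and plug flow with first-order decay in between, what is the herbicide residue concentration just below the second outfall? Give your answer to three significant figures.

Mixed concentration C = ΣQC/ΣQ = (0.3810·0.2800 + 0.05770·380.0) / 0.4387 = 22.03/0.4387 = 50.22 µg/L; combined flow 0.4387 m³/s.
Half-life 0.42 d → k = ln 2 / 0.42 = 1.650 d⁻¹.
First-order decay: C = 50.22·exp(−k·t) = 50.22·0.1973 = 9.911 µg/L.
At the second outfall, C = (0.4387·9.911 + 0.06840·153.0) / (0.4387 + 0.06840) = 29.21 µg/L.

29.2 µg/L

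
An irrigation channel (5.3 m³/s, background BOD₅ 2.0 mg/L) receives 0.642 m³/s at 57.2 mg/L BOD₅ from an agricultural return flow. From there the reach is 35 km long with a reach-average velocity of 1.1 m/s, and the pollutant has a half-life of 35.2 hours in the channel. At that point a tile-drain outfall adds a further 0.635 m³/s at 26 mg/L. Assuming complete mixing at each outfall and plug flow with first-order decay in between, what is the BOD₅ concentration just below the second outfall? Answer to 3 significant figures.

8.56 mg/L

Conservation of mass: C = (5.300·2.000 + 0.6420·57.20) / 5.942 = 47.32/5.942 = 7.964 mg/L; combined flow 5.942 m³/s.
Travel time t = 35·1000 / 1.1 = 31820 s = 8.838 h.
Half-life 35.2 h → k = ln 2 / 35.2 = 0.01969 h⁻¹ = 0.4726 d⁻¹.
After decay, C = 7.964 × e^(−kt) = 7.964 × 0.8403 = 6.692 mg/L.
At the second outfall, C = (5.942·6.692 + 0.6350·26.00) / (5.942 + 0.6350) = 8.556 mg/L.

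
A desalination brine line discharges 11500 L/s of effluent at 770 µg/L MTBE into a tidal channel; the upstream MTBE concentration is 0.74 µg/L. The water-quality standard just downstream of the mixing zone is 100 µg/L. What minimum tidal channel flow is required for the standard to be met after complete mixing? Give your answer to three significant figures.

77600 L/s

Set C_mix = 100: (Q·0.7400 + 11500·770.0) / (Q + 11500) = 100
→ Q = 11500·(770.0 − 100)/(100 − 0.7400) = 77620 L/s.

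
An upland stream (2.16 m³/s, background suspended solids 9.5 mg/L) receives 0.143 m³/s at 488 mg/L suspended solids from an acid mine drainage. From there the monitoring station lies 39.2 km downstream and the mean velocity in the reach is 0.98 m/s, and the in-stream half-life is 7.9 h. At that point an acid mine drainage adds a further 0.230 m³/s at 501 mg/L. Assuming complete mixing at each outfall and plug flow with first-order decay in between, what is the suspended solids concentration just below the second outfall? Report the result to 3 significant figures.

Conservation of mass: C = (2.160·9.500 + 0.1430·488.0) / 2.303 = 90.30/2.303 = 39.21 mg/L; combined flow 2.303 m³/s.
Travel time t = 39.2·1000 / 0.98 = 40000 s = 11.11 h.
Half-life 7.9 h → k = ln 2 / 7.9 = 0.08774 h⁻¹ = 2.106 d⁻¹.
First-order decay: C = 39.21·exp(−k·t) = 39.21·0.3772 = 14.79 mg/L.
Second outfall: C = (2.303·14.79 + 0.2300·501.0)/2.533 = 58.94 mg/L.

58.9 mg/L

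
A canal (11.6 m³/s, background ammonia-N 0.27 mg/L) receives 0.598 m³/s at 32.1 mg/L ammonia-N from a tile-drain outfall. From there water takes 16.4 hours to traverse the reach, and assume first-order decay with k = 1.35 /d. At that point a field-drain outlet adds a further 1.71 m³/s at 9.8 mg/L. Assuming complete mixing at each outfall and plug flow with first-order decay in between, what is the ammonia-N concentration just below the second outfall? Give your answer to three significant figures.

Mass balance: C = (11.60·0.2700 + 0.5980·32.10) / 12.20 = 22.33/12.20 = 1.830 mg/L; combined flow 12.20 m³/s.
Applying C = C₀e^(−kt): 1.830 × 0.3975 = 0.7276 mg/L.
At the second outfall, C = (12.20·0.7276 + 1.710·9.800) / (12.20 + 1.710) = 1.843 mg/L.

1.84 mg/L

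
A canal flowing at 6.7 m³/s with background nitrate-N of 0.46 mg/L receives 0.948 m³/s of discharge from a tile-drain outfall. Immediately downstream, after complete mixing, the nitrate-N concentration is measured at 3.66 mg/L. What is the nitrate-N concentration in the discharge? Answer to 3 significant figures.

26.3 mg/L

Mass balance: 6.700·0.4600 + 0.9480·Cₑ = 7.648·3.660
→ Cₑ = (7.648·3.660 − 6.700·0.4600) / 0.9480 = 26.28 mg/L.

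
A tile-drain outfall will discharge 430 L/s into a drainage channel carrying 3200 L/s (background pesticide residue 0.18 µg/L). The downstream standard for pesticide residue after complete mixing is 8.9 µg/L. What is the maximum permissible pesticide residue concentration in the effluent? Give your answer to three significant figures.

At the limit, (Qr·Cr + Qe·Cₑ)/(Qr + Qe) = 8.9:
Cₑ = (3630·8.9 − 3200·0.1800) / 430.0 = 73.79 µg/L.

73.8 µg/L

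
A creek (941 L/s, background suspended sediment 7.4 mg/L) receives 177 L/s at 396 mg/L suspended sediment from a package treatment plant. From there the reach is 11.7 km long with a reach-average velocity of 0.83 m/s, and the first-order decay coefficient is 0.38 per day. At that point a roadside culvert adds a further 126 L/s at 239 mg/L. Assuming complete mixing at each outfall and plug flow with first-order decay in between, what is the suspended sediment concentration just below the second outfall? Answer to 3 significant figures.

82.4 mg/L

Conservation of mass: C = (941.0·7.400 + 177.0·396.0) / 1118 = 77060/1118 = 68.92 mg/L; combined flow 1118 L/s.
Travel time t = 11.7·1000 / 0.83 = 14100 s = 3.916 h.
First-order decay: C = 68.92·exp(−k·t) = 68.92·0.9399 = 64.78 mg/L.
At the second outfall, C = (1118·64.78 + 126.0·239.0) / (1118 + 126.0) = 82.43 mg/L.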